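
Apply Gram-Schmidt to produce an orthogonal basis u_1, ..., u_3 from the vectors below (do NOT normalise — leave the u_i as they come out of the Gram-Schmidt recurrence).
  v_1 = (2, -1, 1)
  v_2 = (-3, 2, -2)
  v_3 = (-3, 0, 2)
Orthogonal basis:
  u_1 = (2, -1, 1)
  u_2 = (1/3, 1/3, -1/3)
  u_3 = (0, 1, 1)

Apply the Gram-Schmidt recurrence
  u_1 = v_1
  u_i = v_i − Σ_{j<i} ((v_i · u_j) / (u_j · u_j)) · u_j.

Step by step this gives:
  u_1 = (2, -1, 1)
  u_2 = (1/3, 1/3, -1/3)
  u_3 = (0, 1, 1)

Orthogonality check:
  u_2 · u_1 = 0 (should be 0)
  u_3 · u_1 = 0 (should be 0)
  u_3 · u_2 = 0 (should be 0)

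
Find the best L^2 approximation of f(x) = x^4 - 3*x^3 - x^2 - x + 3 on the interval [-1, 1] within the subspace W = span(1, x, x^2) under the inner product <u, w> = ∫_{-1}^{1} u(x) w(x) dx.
g(x) = -x^2/7 - 14*x/5 + 102/35

The best approximation g ∈ W is the orthogonal projection of f onto W. Writing g = a_0 + a_1 x + a_2 x^2, the coefficients solve the normal equations G · a = b where
  G_{ij} = <φ_i, φ_j> and b_i = <f, φ_i>, with φ_0 = 1, φ_1 = x, φ_2 = x^2.
G =
  [2, 0, 2/3]
  [0, 2/3, 0]
  [2/3, 0, 2/5],
b = (86/15, -28/15, 66/35).
Solving gives a_0 = 102/35, a_1 = -14/5, a_2 = -1/7, so
  g(x) = -x^2/7 - 14*x/5 + 102/35.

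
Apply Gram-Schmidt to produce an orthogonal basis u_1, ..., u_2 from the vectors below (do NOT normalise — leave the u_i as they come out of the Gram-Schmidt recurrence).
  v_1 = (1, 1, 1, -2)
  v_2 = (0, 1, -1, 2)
Orthogonal basis:
  u_1 = (1, 1, 1, -2)
  u_2 = (4/7, 11/7, -3/7, 6/7)

Apply the Gram-Schmidt recurrence
  u_1 = v_1
  u_i = v_i − Σ_{j<i} ((v_i · u_j) / (u_j · u_j)) · u_j.

Step by step this gives:
  u_1 = (1, 1, 1, -2)
  u_2 = (4/7, 11/7, -3/7, 6/7)

Orthogonality check:
  u_2 · u_1 = 0 (should be 0)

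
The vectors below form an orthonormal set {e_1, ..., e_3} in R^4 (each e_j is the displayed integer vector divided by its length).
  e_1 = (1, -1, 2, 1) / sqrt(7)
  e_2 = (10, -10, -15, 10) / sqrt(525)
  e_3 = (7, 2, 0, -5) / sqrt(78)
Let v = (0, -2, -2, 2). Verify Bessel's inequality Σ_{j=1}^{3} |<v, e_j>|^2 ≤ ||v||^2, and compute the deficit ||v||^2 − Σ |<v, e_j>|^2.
Σ |<v, e_j>|^2 = 154/13; ||v||^2 = 12; deficit = 2/13

Write each e_j = u_j / sqrt(<u_j, u_j>) where u_j is the displayed integer vector. Then <v, e_j> = <v, u_j> / sqrt(<u_j, u_j>), so |<v, e_j>|^2 = <v, u_j>^2 / <u_j, u_j>.
Coefficients: <v, e_1> = 0/sqrt(7), <v, e_2> = 70/sqrt(525), <v, e_3> = -14/sqrt(78).
Square and sum: Σ |<v, e_j>|^2 = 154/13.
Compute ||v||^2 = v·v = 12.
Deficit = 12 − 154/13 = 2/13 ≥ 0, confirming Bessel's inequality. (The deficit equals ||v − Σ <v,e_j> e_j||^2, the squared distance from v to span{e_j}.)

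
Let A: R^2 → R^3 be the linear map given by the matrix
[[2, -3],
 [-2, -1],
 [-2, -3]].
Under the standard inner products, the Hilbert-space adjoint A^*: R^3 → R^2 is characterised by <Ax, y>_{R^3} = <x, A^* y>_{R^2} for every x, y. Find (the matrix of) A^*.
A^* = A^T =
[[2, -2, -2],
 [-3, -1, -3]]

For real matrices with standard dot products, the defining identity <Ax, y> = <x, A^* y> gives (Ax)^T y = x^T (A^*) y, i.e. x^T A^T y = x^T (A^*) y. Since this holds for all x, y, we must have A^* = A^T. Therefore
A^* =
[[2, -2, -2],
 [-3, -1, -3]].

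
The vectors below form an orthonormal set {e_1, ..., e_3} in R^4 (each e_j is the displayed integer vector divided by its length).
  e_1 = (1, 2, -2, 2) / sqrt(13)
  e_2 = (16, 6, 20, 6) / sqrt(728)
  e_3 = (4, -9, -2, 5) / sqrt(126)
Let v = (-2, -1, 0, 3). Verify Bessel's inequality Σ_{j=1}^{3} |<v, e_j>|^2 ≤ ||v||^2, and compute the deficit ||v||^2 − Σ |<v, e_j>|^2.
Σ |<v, e_j>|^2 = 26/9; ||v||^2 = 14; deficit = 100/9

Write each e_j = u_j / sqrt(<u_j, u_j>) where u_j is the displayed integer vector. Then <v, e_j> = <v, u_j> / sqrt(<u_j, u_j>), so |<v, e_j>|^2 = <v, u_j>^2 / <u_j, u_j>.
Coefficients: <v, e_1> = 2/sqrt(13), <v, e_2> = -20/sqrt(728), <v, e_3> = 16/sqrt(126).
Square and sum: Σ |<v, e_j>|^2 = 26/9.
Compute ||v||^2 = v·v = 14.
Deficit = 14 − 26/9 = 100/9 ≥ 0, confirming Bessel's inequality. (The deficit equals ||v − Σ <v,e_j> e_j||^2, the squared distance from v to span{e_j}.)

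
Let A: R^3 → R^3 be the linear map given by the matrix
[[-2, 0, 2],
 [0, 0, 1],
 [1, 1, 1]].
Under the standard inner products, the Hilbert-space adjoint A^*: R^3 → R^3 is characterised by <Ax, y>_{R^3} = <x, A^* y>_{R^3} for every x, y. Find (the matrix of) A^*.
A^* = A^T =
[[-2, 0, 1],
 [0, 0, 1],
 [2, 1, 1]]

For real matrices with standard dot products, the defining identity <Ax, y> = <x, A^* y> gives (Ax)^T y = x^T (A^*) y, i.e. x^T A^T y = x^T (A^*) y. Since this holds for all x, y, we must have A^* = A^T. Therefore
A^* =
[[-2, 0, 1],
 [0, 0, 1],
 [2, 1, 1]].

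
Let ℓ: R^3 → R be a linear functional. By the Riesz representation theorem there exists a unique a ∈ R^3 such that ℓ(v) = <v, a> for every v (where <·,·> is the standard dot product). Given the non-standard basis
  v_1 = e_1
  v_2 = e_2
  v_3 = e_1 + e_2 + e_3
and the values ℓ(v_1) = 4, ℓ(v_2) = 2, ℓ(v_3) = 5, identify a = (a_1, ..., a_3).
a = (4, 2, -1)

Write a = (a_1, ..., a_3) in the standard basis. For each basis vector v_i, ℓ(v_i) = <v_i, a> is a linear equation in the a_j's. Collect the n equations into a matrix system V a = ℓ, where row i of V is v_i (expressed in the standard basis). Since V is invertible (lower-triangular with 1s on the diagonal, up to permutation), solve by back-substitution:
  V =
[[1, 0, 0],
 [0, 1, 0],
 [1, 1, 1]]
  V a = (4, 2, 5)
Solving gives a = (4, 2, -1).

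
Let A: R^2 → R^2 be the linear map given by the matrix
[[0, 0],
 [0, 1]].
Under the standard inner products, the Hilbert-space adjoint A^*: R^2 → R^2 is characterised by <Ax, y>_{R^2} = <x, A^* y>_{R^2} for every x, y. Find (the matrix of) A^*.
A^* = A^T =
[[0, 0],
 [0, 1]]

For real matrices with standard dot products, the defining identity <Ax, y> = <x, A^* y> gives (Ax)^T y = x^T (A^*) y, i.e. x^T A^T y = x^T (A^*) y. Since this holds for all x, y, we must have A^* = A^T. Therefore
A^* =
[[0, 0],
 [0, 1]].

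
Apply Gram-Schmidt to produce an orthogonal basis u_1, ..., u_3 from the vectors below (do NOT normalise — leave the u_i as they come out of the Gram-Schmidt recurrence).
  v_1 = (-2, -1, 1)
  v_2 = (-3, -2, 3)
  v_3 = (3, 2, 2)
Orthogonal basis:
  u_1 = (-2, -1, 1)
  u_2 = (2/3, -1/6, 7/6)
  u_3 = (-5/11, 15/11, 5/11)

Apply the Gram-Schmidt recurrence
  u_1 = v_1
  u_i = v_i − Σ_{j<i} ((v_i · u_j) / (u_j · u_j)) · u_j.

Step by step this gives:
  u_1 = (-2, -1, 1)
  u_2 = (2/3, -1/6, 7/6)
  u_3 = (-5/11, 15/11, 5/11)

Orthogonality check:
  u_2 · u_1 = 0 (should be 0)
  u_3 · u_1 = 0 (should be 0)
  u_3 · u_2 = 0 (should be 0)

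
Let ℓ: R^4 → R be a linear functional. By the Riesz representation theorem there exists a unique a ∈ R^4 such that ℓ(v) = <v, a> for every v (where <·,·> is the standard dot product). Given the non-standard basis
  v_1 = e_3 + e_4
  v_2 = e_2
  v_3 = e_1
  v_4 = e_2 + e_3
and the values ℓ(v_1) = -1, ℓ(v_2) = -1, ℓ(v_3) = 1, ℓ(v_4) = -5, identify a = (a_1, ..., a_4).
a = (1, -1, -4, 3)

Write a = (a_1, ..., a_4) in the standard basis. For each basis vector v_i, ℓ(v_i) = <v_i, a> is a linear equation in the a_j's. Collect the n equations into a matrix system V a = ℓ, where row i of V is v_i (expressed in the standard basis). Since V is invertible (lower-triangular with 1s on the diagonal, up to permutation), solve by back-substitution:
  V =
[[0, 0, 1, 1],
 [0, 1, 0, 0],
 [1, 0, 0, 0],
 [0, 1, 1, 0]]
  V a = (-1, -1, 1, -5)
Solving gives a = (1, -1, -4, 3).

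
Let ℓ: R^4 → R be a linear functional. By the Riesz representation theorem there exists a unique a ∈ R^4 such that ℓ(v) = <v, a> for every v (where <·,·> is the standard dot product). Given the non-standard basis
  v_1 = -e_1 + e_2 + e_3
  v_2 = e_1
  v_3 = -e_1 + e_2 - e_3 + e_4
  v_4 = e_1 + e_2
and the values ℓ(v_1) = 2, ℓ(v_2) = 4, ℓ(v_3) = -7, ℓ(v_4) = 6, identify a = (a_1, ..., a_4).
a = (4, 2, 4, -1)

Write a = (a_1, ..., a_4) in the standard basis. For each basis vector v_i, ℓ(v_i) = <v_i, a> is a linear equation in the a_j's. Collect the n equations into a matrix system V a = ℓ, where row i of V is v_i (expressed in the standard basis). Since V is invertible (lower-triangular with 1s on the diagonal, up to permutation), solve by back-substitution:
  V =
[[-1, 1, 1, 0],
 [1, 0, 0, 0],
 [-1, 1, -1, 1],
 [1, 1, 0, 0]]
  V a = (2, 4, -7, 6)
Solving gives a = (4, 2, 4, -1).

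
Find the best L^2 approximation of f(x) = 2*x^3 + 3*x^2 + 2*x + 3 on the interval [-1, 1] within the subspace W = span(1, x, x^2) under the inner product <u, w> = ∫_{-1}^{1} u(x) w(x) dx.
g(x) = 3*x^2 + 16*x/5 + 3

The best approximation g ∈ W is the orthogonal projection of f onto W. Writing g = a_0 + a_1 x + a_2 x^2, the coefficients solve the normal equations G · a = b where
  G_{ij} = <φ_i, φ_j> and b_i = <f, φ_i>, with φ_0 = 1, φ_1 = x, φ_2 = x^2.
G =
  [2, 0, 2/3]
  [0, 2/3, 0]
  [2/3, 0, 2/5],
b = (8, 32/15, 16/5).
Solving gives a_0 = 3, a_1 = 16/5, a_2 = 3, so
  g(x) = 3*x^2 + 16*x/5 + 3.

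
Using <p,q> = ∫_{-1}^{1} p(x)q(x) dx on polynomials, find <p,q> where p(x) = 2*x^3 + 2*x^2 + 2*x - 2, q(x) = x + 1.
<p,q> = -8/15

Expand the product: p(x)·q(x) = 2*x^4 + 4*x^3 + 4*x^2 - 2.
∫_{-1}^{1} of each monomial x^k gives [2/(k+1) if k even, 0 if k odd]. Integrating term-by-term (or equivalently evaluating the antiderivative F(x) = 2*x^5/5 + x^4 + 4*x^3/3 - 2*x at the endpoints):
  F(1) − F(−1) = 11/15 − (19/15) = -8/15.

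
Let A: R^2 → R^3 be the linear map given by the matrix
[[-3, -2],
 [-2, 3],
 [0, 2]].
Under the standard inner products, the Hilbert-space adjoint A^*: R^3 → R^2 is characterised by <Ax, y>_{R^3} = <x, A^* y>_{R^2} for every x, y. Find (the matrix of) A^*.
A^* = A^T =
[[-3, -2, 0],
 [-2, 3, 2]]

For real matrices with standard dot products, the defining identity <Ax, y> = <x, A^* y> gives (Ax)^T y = x^T (A^*) y, i.e. x^T A^T y = x^T (A^*) y. Since this holds for all x, y, we must have A^* = A^T. Therefore
A^* =
[[-3, -2, 0],
 [-2, 3, 2]].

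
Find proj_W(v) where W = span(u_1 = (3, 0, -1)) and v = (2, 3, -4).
proj_W(v) = (3, 0, -1)

Set up U = [u_1 | ... | u_1] ∈ R^(3×1). The projector onto W = col(U) is P = U (U^T U)^(-1) U^T.
Compute U^T U =
  [10],
and U^T v = (10).
Solve U^T U · c = U^T v for the coefficients: c = (1). The projection is proj_W(v) = U c.
Check: (v - proj_W(v)) · u_1 = 0  (should be 0).
Result: proj_W(v) = (3, 0, -1).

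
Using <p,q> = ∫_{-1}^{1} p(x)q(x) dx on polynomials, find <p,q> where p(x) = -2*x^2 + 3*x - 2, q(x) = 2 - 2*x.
<p,q> = -44/3

Expand the product: p(x)·q(x) = 4*x^3 - 10*x^2 + 10*x - 4.
∫_{-1}^{1} of each monomial x^k gives [2/(k+1) if k even, 0 if k odd]. Integrating term-by-term (or equivalently evaluating the antiderivative F(x) = x^4 - 10*x^3/3 + 5*x^2 - 4*x at the endpoints):
  F(1) − F(−1) = -4/3 − (40/3) = -44/3.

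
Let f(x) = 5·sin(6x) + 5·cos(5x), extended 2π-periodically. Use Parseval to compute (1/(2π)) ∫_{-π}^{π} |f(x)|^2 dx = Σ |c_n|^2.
Σ |c_n|^2 = 25

Expand |f|^2 and use orthogonality of {sin(nx), cos(mx)} on [-π, π]:
  ∫_{-π}^{π} sin(nx)^2 dx = π, ∫ cos(mx)^2 dx = π, and cross terms integrate to 0.
So ∫_{-π}^{π} f(x)^2 dx = 5^2 · π + 5^2 · π = (25 + 25)π.
Divide by 2π: (25 + 25)/2 = 25.
By Parseval, this equals Σ |c_n|^2.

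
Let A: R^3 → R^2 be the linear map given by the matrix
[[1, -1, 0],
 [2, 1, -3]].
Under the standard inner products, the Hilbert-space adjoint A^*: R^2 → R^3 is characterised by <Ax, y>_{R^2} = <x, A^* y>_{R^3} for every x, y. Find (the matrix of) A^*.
A^* = A^T =
[[1, 2],
 [-1, 1],
 [0, -3]]

For real matrices with standard dot products, the defining identity <Ax, y> = <x, A^* y> gives (Ax)^T y = x^T (A^*) y, i.e. x^T A^T y = x^T (A^*) y. Since this holds for all x, y, we must have A^* = A^T. Therefore
A^* =
[[1, 2],
 [-1, 1],
 [0, -3]].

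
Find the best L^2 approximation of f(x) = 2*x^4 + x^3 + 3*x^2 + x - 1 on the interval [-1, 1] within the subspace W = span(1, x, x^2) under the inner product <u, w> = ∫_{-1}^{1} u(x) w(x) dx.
g(x) = 33*x^2/7 + 8*x/5 - 41/35

The best approximation g ∈ W is the orthogonal projection of f onto W. Writing g = a_0 + a_1 x + a_2 x^2, the coefficients solve the normal equations G · a = b where
  G_{ij} = <φ_i, φ_j> and b_i = <f, φ_i>, with φ_0 = 1, φ_1 = x, φ_2 = x^2.
G =
  [2, 0, 2/3]
  [0, 2/3, 0]
  [2/3, 0, 2/5],
b = (4/5, 16/15, 116/105).
Solving gives a_0 = -41/35, a_1 = 8/5, a_2 = 33/7, so
  g(x) = 33*x^2/7 + 8*x/5 - 41/35.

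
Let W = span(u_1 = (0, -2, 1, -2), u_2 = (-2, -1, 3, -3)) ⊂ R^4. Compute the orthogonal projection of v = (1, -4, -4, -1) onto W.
proj_W(v) = (3, -7/2, -2, -1/2)

Set up U = [u_1 | ... | u_2] ∈ R^(4×2). The projector onto W = col(U) is P = U (U^T U)^(-1) U^T.
Compute U^T U =
  [9, 11]
  [11, 23],
and U^T v = (6, -7).
Solve U^T U · c = U^T v for the coefficients: c = (5/2, -3/2). The projection is proj_W(v) = U c.
Check: (v - proj_W(v)) · u_1 = 0  (should be 0).
Check: (v - proj_W(v)) · u_2 = 0  (should be 0).
Result: proj_W(v) = (3, -7/2, -2, -1/2).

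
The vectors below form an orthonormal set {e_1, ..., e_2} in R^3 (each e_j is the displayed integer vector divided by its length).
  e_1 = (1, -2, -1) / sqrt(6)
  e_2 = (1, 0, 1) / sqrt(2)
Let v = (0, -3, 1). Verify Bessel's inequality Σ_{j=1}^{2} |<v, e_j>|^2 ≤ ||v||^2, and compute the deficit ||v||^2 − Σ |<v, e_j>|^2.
Σ |<v, e_j>|^2 = 14/3; ||v||^2 = 10; deficit = 16/3

Write each e_j = u_j / sqrt(<u_j, u_j>) where u_j is the displayed integer vector. Then <v, e_j> = <v, u_j> / sqrt(<u_j, u_j>), so |<v, e_j>|^2 = <v, u_j>^2 / <u_j, u_j>.
Coefficients: <v, e_1> = 5/sqrt(6), <v, e_2> = 1/sqrt(2).
Square and sum: Σ |<v, e_j>|^2 = 14/3.
Compute ||v||^2 = v·v = 10.
Deficit = 10 − 14/3 = 16/3 ≥ 0, confirming Bessel's inequality. (The deficit equals ||v − Σ <v,e_j> e_j||^2, the squared distance from v to span{e_j}.)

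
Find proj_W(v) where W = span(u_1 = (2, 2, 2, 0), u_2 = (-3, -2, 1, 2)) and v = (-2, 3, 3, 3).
proj_W(v) = (-21/38, 11/19, 151/38, 43/19)

Set up U = [u_1 | ... | u_2] ∈ R^(4×2). The projector onto W = col(U) is P = U (U^T U)^(-1) U^T.
Compute U^T U =
  [12, -8]
  [-8, 18],
and U^T v = (8, 9).
Solve U^T U · c = U^T v for the coefficients: c = (27/19, 43/38). The projection is proj_W(v) = U c.
Check: (v - proj_W(v)) · u_1 = 0  (should be 0).
Check: (v - proj_W(v)) · u_2 = 0  (should be 0).
Result: proj_W(v) = (-21/38, 11/19, 151/38, 43/19).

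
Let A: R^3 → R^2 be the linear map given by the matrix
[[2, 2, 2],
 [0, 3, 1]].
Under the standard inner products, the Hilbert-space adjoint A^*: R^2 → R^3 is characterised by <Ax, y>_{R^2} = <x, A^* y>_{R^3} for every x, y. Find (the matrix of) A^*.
A^* = A^T =
[[2, 0],
 [2, 3],
 [2, 1]]

For real matrices with standard dot products, the defining identity <Ax, y> = <x, A^* y> gives (Ax)^T y = x^T (A^*) y, i.e. x^T A^T y = x^T (A^*) y. Since this holds for all x, y, we must have A^* = A^T. Therefore
A^* =
[[2, 0],
 [2, 3],
 [2, 1]].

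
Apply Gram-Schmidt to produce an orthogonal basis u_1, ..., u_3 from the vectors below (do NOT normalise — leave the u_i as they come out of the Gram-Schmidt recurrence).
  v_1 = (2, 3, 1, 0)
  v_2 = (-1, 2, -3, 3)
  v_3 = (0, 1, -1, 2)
Orthogonal basis:
  u_1 = (2, 3, 1, 0)
  u_2 = (-8/7, 25/14, -43/14, 3)
  u_3 = (82/321, -88/321, 100/321, 62/107)

Apply the Gram-Schmidt recurrence
  u_1 = v_1
  u_i = v_i − Σ_{j<i} ((v_i · u_j) / (u_j · u_j)) · u_j.

Step by step this gives:
  u_1 = (2, 3, 1, 0)
  u_2 = (-8/7, 25/14, -43/14, 3)
  u_3 = (82/321, -88/321, 100/321, 62/107)

Orthogonality check:
  u_2 · u_1 = 0 (should be 0)
  u_3 · u_1 = 0 (should be 0)
  u_3 · u_2 = 0 (should be 0)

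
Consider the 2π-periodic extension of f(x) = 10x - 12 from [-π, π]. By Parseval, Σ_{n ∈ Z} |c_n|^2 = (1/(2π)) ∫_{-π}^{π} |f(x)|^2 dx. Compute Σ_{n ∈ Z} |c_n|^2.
Σ |c_n|^2 = 100π^2/3 + 144

Expand and integrate term by term over [-π, π]:
  ∫ (10x)^2 dx = 100·(2π^3/3); ∫ 2·10·(-12)·x dx = 0 (odd integrand); ∫ (-12)^2 dx = 144·2π.
So (1/(2π)) ∫_{-π}^{π} (10x - 12)^2 dx = 100π^2/3 + 144 = 100π^2/3 + 144.
Parseval ⇒ Σ |c_n|^2 = 100π^2/3 + 144.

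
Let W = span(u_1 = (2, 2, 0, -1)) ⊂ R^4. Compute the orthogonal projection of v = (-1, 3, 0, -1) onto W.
proj_W(v) = (10/9, 10/9, 0, -5/9)

Set up U = [u_1 | ... | u_1] ∈ R^(4×1). The projector onto W = col(U) is P = U (U^T U)^(-1) U^T.
Compute U^T U =
  [9],
and U^T v = (5).
Solve U^T U · c = U^T v for the coefficients: c = (5/9). The projection is proj_W(v) = U c.
Check: (v - proj_W(v)) · u_1 = 0  (should be 0).
Result: proj_W(v) = (10/9, 10/9, 0, -5/9).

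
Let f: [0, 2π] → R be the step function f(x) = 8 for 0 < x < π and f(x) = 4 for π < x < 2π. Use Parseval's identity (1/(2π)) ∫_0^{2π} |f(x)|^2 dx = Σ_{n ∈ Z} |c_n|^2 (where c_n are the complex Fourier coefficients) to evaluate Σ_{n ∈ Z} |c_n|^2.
Σ |c_n|^2 = 40

Parseval equates the L^2 energy of f (normalised by 1/(2π)) with the ℓ^2 sum of its Fourier coefficients: (1/(2π)) ∫_0^{2π} |f|^2 = Σ |c_n|^2.
Compute the left side: (1/(2π)) [∫_0^π 8^2 dx + ∫_π^{2π} 4^2 dx] = (1/(2π)) · (64π + 16π) = (64 + 16)/2 = 40.
So Σ_{n ∈ Z} |c_n|^2 = 40.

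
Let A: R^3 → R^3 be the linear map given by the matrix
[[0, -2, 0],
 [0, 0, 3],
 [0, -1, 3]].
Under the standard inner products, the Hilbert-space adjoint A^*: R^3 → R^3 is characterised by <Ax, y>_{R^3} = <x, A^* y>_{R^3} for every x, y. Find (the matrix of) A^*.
A^* = A^T =
[[0, 0, 0],
 [-2, 0, -1],
 [0, 3, 3]]

For real matrices with standard dot products, the defining identity <Ax, y> = <x, A^* y> gives (Ax)^T y = x^T (A^*) y, i.e. x^T A^T y = x^T (A^*) y. Since this holds for all x, y, we must have A^* = A^T. Therefore
A^* =
[[0, 0, 0],
 [-2, 0, -1],
 [0, 3, 3]].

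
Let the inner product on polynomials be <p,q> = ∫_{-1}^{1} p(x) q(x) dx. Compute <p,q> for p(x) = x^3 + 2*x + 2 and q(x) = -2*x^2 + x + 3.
<p,q> = 166/15

Expand the product: p(x)·q(x) = -2*x^5 + x^4 - x^3 - 2*x^2 + 8*x + 6.
∫_{-1}^{1} of each monomial x^k gives [2/(k+1) if k even, 0 if k odd]. Integrating term-by-term (or equivalently evaluating the antiderivative F(x) = -x^6/3 + x^5/5 - x^4/4 - 2*x^3/3 + 4*x^2 + 6*x at the endpoints):
  F(1) − F(−1) = 179/20 − (-127/60) = 166/15.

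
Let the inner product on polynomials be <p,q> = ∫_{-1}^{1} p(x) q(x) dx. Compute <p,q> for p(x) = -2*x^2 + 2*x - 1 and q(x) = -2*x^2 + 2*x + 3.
<p,q> = -22/5

Expand the product: p(x)·q(x) = 4*x^4 - 8*x^3 + 4*x - 3.
∫_{-1}^{1} of each monomial x^k gives [2/(k+1) if k even, 0 if k odd]. Integrating term-by-term (or equivalently evaluating the antiderivative F(x) = 4*x^5/5 - 2*x^4 + 2*x^2 - 3*x at the endpoints):
  F(1) − F(−1) = -11/5 − (11/5) = -22/5.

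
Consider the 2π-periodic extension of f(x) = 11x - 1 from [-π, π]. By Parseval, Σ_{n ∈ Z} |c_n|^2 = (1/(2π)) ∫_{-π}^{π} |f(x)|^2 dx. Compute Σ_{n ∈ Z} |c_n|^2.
Σ |c_n|^2 = 121π^2/3 + 1

Expand and integrate term by term over [-π, π]:
  ∫ (11x)^2 dx = 121·(2π^3/3); ∫ 2·11·(-1)·x dx = 0 (odd integrand); ∫ (-1)^2 dx = 1·2π.
So (1/(2π)) ∫_{-π}^{π} (11x - 1)^2 dx = 121π^2/3 + 1 = 121π^2/3 + 1.
Parseval ⇒ Σ |c_n|^2 = 121π^2/3 + 1.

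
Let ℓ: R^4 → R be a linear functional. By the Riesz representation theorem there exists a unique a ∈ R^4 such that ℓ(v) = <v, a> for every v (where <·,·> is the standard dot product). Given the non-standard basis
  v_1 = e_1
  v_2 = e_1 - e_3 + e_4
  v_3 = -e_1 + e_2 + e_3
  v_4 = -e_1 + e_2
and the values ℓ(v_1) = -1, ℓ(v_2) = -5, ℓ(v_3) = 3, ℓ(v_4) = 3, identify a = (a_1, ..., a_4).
a = (-1, 2, 0, -4)

Write a = (a_1, ..., a_4) in the standard basis. For each basis vector v_i, ℓ(v_i) = <v_i, a> is a linear equation in the a_j's. Collect the n equations into a matrix system V a = ℓ, where row i of V is v_i (expressed in the standard basis). Since V is invertible (lower-triangular with 1s on the diagonal, up to permutation), solve by back-substitution:
  V =
[[1, 0, 0, 0],
 [1, 0, -1, 1],
 [-1, 1, 1, 0],
 [-1, 1, 0, 0]]
  V a = (-1, -5, 3, 3)
Solving gives a = (-1, 2, 0, -4).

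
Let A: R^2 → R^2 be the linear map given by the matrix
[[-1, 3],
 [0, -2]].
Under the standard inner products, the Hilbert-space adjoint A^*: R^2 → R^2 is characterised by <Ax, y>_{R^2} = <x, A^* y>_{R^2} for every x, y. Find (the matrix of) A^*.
A^* = A^T =
[[-1, 0],
 [3, -2]]

For real matrices with standard dot products, the defining identity <Ax, y> = <x, A^* y> gives (Ax)^T y = x^T (A^*) y, i.e. x^T A^T y = x^T (A^*) y. Since this holds for all x, y, we must have A^* = A^T. Therefore
A^* =
[[-1, 0],
 [3, -2]].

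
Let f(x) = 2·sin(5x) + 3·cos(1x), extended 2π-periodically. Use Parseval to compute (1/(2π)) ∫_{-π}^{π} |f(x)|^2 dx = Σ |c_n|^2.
Σ |c_n|^2 = 13/2

Expand |f|^2 and use orthogonality of {sin(nx), cos(mx)} on [-π, π]:
  ∫_{-π}^{π} sin(nx)^2 dx = π, ∫ cos(mx)^2 dx = π, and cross terms integrate to 0.
So ∫_{-π}^{π} f(x)^2 dx = 2^2 · π + 3^2 · π = (4 + 9)π.
Divide by 2π: (4 + 9)/2 = 13/2.
By Parseval, this equals Σ |c_n|^2.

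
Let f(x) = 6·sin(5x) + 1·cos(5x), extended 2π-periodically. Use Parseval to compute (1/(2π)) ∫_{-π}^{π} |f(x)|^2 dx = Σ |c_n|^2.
Σ |c_n|^2 = 37/2

Expand |f|^2 and use orthogonality of {sin(nx), cos(mx)} on [-π, π]:
  ∫_{-π}^{π} sin(nx)^2 dx = π, ∫ cos(mx)^2 dx = π, and cross terms integrate to 0.
So ∫_{-π}^{π} f(x)^2 dx = 6^2 · π + 1^2 · π = (36 + 1)π.
Divide by 2π: (36 + 1)/2 = 37/2.
By Parseval, this equals Σ |c_n|^2.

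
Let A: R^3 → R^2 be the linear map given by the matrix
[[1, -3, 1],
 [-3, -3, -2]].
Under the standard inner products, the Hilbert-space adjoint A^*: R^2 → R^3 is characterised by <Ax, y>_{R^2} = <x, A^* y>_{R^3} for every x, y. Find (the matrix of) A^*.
A^* = A^T =
[[1, -3],
 [-3, -3],
 [1, -2]]

For real matrices with standard dot products, the defining identity <Ax, y> = <x, A^* y> gives (Ax)^T y = x^T (A^*) y, i.e. x^T A^T y = x^T (A^*) y. Since this holds for all x, y, we must have A^* = A^T. Therefore
A^* =
[[1, -3],
 [-3, -3],
 [1, -2]].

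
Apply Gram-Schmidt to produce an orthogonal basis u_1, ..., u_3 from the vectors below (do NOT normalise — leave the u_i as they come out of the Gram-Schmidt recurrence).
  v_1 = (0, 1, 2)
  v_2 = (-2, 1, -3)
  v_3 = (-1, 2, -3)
Orthogonal basis:
  u_1 = (0, 1, 2)
  u_2 = (-2, 2, -1)
  u_3 = (1, 4/5, -2/5)

Apply the Gram-Schmidt recurrence
  u_1 = v_1
  u_i = v_i − Σ_{j<i} ((v_i · u_j) / (u_j · u_j)) · u_j.

Step by step this gives:
  u_1 = (0, 1, 2)
  u_2 = (-2, 2, -1)
  u_3 = (1, 4/5, -2/5)

Orthogonality check:
  u_2 · u_1 = 0 (should be 0)
  u_3 · u_1 = 0 (should be 0)
  u_3 · u_2 = 0 (should be 0)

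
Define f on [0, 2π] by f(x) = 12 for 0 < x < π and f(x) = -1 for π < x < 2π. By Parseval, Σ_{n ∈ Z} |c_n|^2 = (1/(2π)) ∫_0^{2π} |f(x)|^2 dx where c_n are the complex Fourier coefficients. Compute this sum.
Σ |c_n|^2 = 145/2

Parseval equates the L^2 energy of f (normalised by 1/(2π)) with the ℓ^2 sum of its Fourier coefficients: (1/(2π)) ∫_0^{2π} |f|^2 = Σ |c_n|^2.
Compute the left side: (1/(2π)) [∫_0^π 12^2 dx + ∫_π^{2π} (-1)^2 dx] = (1/(2π)) · (144π + 1π) = (144 + 1)/2 = 145/2.
So Σ_{n ∈ Z} |c_n|^2 = 145/2.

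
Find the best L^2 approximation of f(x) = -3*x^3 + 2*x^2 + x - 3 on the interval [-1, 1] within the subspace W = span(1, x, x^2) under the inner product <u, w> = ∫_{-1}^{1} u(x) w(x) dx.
g(x) = 2*x^2 - 4*x/5 - 3

The best approximation g ∈ W is the orthogonal projection of f onto W. Writing g = a_0 + a_1 x + a_2 x^2, the coefficients solve the normal equations G · a = b where
  G_{ij} = <φ_i, φ_j> and b_i = <f, φ_i>, with φ_0 = 1, φ_1 = x, φ_2 = x^2.
G =
  [2, 0, 2/3]
  [0, 2/3, 0]
  [2/3, 0, 2/5],
b = (-14/3, -8/15, -6/5).
Solving gives a_0 = -3, a_1 = -4/5, a_2 = 2, so
  g(x) = 2*x^2 - 4*x/5 - 3.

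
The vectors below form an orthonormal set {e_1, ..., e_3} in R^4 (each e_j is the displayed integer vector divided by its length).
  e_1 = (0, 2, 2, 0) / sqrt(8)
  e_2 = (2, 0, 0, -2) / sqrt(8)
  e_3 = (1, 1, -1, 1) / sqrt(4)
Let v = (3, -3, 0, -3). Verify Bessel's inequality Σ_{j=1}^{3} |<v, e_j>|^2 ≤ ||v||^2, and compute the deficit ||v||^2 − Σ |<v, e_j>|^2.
Σ |<v, e_j>|^2 = 99/4; ||v||^2 = 27; deficit = 9/4

Write each e_j = u_j / sqrt(<u_j, u_j>) where u_j is the displayed integer vector. Then <v, e_j> = <v, u_j> / sqrt(<u_j, u_j>), so |<v, e_j>|^2 = <v, u_j>^2 / <u_j, u_j>.
Coefficients: <v, e_1> = -6/sqrt(8), <v, e_2> = 12/sqrt(8), <v, e_3> = -3/sqrt(4).
Square and sum: Σ |<v, e_j>|^2 = 99/4.
Compute ||v||^2 = v·v = 27.
Deficit = 27 − 99/4 = 9/4 ≥ 0, confirming Bessel's inequality. (The deficit equals ||v − Σ <v,e_j> e_j||^2, the squared distance from v to span{e_j}.)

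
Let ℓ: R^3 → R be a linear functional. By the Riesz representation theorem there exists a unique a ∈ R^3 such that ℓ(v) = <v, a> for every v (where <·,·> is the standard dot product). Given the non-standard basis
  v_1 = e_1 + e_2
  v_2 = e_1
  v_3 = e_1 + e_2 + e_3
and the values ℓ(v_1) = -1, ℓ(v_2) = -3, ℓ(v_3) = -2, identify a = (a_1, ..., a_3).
a = (-3, 2, -1)

Write a = (a_1, ..., a_3) in the standard basis. For each basis vector v_i, ℓ(v_i) = <v_i, a> is a linear equation in the a_j's. Collect the n equations into a matrix system V a = ℓ, where row i of V is v_i (expressed in the standard basis). Since V is invertible (lower-triangular with 1s on the diagonal, up to permutation), solve by back-substitution:
  V =
[[1, 1, 0],
 [1, 0, 0],
 [1, 1, 1]]
  V a = (-1, -3, -2)
Solving gives a = (-3, 2, -1).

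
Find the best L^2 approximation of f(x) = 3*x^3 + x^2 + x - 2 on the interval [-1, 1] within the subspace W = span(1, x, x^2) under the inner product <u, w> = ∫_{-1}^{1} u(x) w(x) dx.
g(x) = x^2 + 14*x/5 - 2

The best approximation g ∈ W is the orthogonal projection of f onto W. Writing g = a_0 + a_1 x + a_2 x^2, the coefficients solve the normal equations G · a = b where
  G_{ij} = <φ_i, φ_j> and b_i = <f, φ_i>, with φ_0 = 1, φ_1 = x, φ_2 = x^2.
G =
  [2, 0, 2/3]
  [0, 2/3, 0]
  [2/3, 0, 2/5],
b = (-10/3, 28/15, -14/15).
Solving gives a_0 = -2, a_1 = 14/5, a_2 = 1, so
  g(x) = x^2 + 14*x/5 - 2.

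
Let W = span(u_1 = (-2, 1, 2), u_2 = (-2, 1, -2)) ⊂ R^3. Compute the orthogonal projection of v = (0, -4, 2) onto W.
proj_W(v) = (8/5, -4/5, 2)

Set up U = [u_1 | ... | u_2] ∈ R^(3×2). The projector onto W = col(U) is P = U (U^T U)^(-1) U^T.
Compute U^T U =
  [9, 1]
  [1, 9],
and U^T v = (0, -8).
Solve U^T U · c = U^T v for the coefficients: c = (1/10, -9/10). The projection is proj_W(v) = U c.
Check: (v - proj_W(v)) · u_1 = 0  (should be 0).
Check: (v - proj_W(v)) · u_2 = 0  (should be 0).
Result: proj_W(v) = (8/5, -4/5, 2).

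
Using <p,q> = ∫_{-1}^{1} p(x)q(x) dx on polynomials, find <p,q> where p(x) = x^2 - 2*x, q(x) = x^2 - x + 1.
<p,q> = 12/5

Expand the product: p(x)·q(x) = x^4 - 3*x^3 + 3*x^2 - 2*x.
∫_{-1}^{1} of each monomial x^k gives [2/(k+1) if k even, 0 if k odd]. Integrating term-by-term (or equivalently evaluating the antiderivative F(x) = x^5/5 - 3*x^4/4 + x^3 - x^2 at the endpoints):
  F(1) − F(−1) = -11/20 − (-59/20) = 12/5.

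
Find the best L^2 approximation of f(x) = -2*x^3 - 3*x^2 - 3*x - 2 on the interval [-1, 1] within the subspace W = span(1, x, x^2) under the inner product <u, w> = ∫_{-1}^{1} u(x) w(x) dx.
g(x) = -3*x^2 - 21*x/5 - 2

The best approximation g ∈ W is the orthogonal projection of f onto W. Writing g = a_0 + a_1 x + a_2 x^2, the coefficients solve the normal equations G · a = b where
  G_{ij} = <φ_i, φ_j> and b_i = <f, φ_i>, with φ_0 = 1, φ_1 = x, φ_2 = x^2.
G =
  [2, 0, 2/3]
  [0, 2/3, 0]
  [2/3, 0, 2/5],
b = (-6, -14/5, -38/15).
Solving gives a_0 = -2, a_1 = -21/5, a_2 = -3, so
  g(x) = -3*x^2 - 21*x/5 - 2.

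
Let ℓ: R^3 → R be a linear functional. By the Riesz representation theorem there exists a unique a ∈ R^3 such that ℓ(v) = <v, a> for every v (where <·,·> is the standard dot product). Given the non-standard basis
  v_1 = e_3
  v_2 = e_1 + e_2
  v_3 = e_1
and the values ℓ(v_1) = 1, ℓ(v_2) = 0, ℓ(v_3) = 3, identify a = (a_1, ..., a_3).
a = (3, -3, 1)

Write a = (a_1, ..., a_3) in the standard basis. For each basis vector v_i, ℓ(v_i) = <v_i, a> is a linear equation in the a_j's. Collect the n equations into a matrix system V a = ℓ, where row i of V is v_i (expressed in the standard basis). Since V is invertible (lower-triangular with 1s on the diagonal, up to permutation), solve by back-substitution:
  V =
[[0, 0, 1],
 [1, 1, 0],
 [1, 0, 0]]
  V a = (1, 0, 3)
Solving gives a = (3, -3, 1).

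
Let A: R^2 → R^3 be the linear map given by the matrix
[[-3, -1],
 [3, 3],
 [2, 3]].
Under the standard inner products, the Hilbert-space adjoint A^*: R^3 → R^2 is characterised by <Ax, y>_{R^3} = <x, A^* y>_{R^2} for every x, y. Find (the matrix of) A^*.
A^* = A^T =
[[-3, 3, 2],
 [-1, 3, 3]]

For real matrices with standard dot products, the defining identity <Ax, y> = <x, A^* y> gives (Ax)^T y = x^T (A^*) y, i.e. x^T A^T y = x^T (A^*) y. Since this holds for all x, y, we must have A^* = A^T. Therefore
A^* =
[[-3, 3, 2],
 [-1, 3, 3]].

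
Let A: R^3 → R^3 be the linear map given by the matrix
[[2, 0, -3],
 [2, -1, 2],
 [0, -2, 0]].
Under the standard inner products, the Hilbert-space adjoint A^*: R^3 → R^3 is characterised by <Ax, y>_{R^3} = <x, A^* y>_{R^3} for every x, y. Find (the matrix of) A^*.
A^* = A^T =
[[2, 2, 0],
 [0, -1, -2],
 [-3, 2, 0]]

For real matrices with standard dot products, the defining identity <Ax, y> = <x, A^* y> gives (Ax)^T y = x^T (A^*) y, i.e. x^T A^T y = x^T (A^*) y. Since this holds for all x, y, we must have A^* = A^T. Therefore
A^* =
[[2, 2, 0],
 [0, -1, -2],
 [-3, 2, 0]].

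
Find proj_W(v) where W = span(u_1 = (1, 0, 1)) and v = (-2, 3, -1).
proj_W(v) = (-3/2, 0, -3/2)

Set up U = [u_1 | ... | u_1] ∈ R^(3×1). The projector onto W = col(U) is P = U (U^T U)^(-1) U^T.
Compute U^T U =
  [2],
and U^T v = (-3).
Solve U^T U · c = U^T v for the coefficients: c = (-3/2). The projection is proj_W(v) = U c.
Check: (v - proj_W(v)) · u_1 = 0  (should be 0).
Result: proj_W(v) = (-3/2, 0, -3/2).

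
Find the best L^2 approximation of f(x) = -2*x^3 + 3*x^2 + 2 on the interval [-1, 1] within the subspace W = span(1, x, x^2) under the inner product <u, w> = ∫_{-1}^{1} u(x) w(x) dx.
g(x) = 3*x^2 - 6*x/5 + 2

The best approximation g ∈ W is the orthogonal projection of f onto W. Writing g = a_0 + a_1 x + a_2 x^2, the coefficients solve the normal equations G · a = b where
  G_{ij} = <φ_i, φ_j> and b_i = <f, φ_i>, with φ_0 = 1, φ_1 = x, φ_2 = x^2.
G =
  [2, 0, 2/3]
  [0, 2/3, 0]
  [2/3, 0, 2/5],
b = (6, -4/5, 38/15).
Solving gives a_0 = 2, a_1 = -6/5, a_2 = 3, so
  g(x) = 3*x^2 - 6*x/5 + 2.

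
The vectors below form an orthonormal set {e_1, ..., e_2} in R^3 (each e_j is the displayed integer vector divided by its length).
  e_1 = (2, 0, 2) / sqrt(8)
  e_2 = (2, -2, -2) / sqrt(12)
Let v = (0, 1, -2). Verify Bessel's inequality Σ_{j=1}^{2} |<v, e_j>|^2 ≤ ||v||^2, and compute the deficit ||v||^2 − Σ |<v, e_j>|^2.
Σ |<v, e_j>|^2 = 7/3; ||v||^2 = 5; deficit = 8/3

Write each e_j = u_j / sqrt(<u_j, u_j>) where u_j is the displayed integer vector. Then <v, e_j> = <v, u_j> / sqrt(<u_j, u_j>), so |<v, e_j>|^2 = <v, u_j>^2 / <u_j, u_j>.
Coefficients: <v, e_1> = -4/sqrt(8), <v, e_2> = 2/sqrt(12).
Square and sum: Σ |<v, e_j>|^2 = 7/3.
Compute ||v||^2 = v·v = 5.
Deficit = 5 − 7/3 = 8/3 ≥ 0, confirming Bessel's inequality. (The deficit equals ||v − Σ <v,e_j> e_j||^2, the squared distance from v to span{e_j}.)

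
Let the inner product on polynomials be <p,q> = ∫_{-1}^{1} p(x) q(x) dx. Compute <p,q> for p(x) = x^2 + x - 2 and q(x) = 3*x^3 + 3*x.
<p,q> = 16/5

Expand the product: p(x)·q(x) = 3*x^5 + 3*x^4 - 3*x^3 + 3*x^2 - 6*x.
∫_{-1}^{1} of each monomial x^k gives [2/(k+1) if k even, 0 if k odd]. Integrating term-by-term (or equivalently evaluating the antiderivative F(x) = x^6/2 + 3*x^5/5 - 3*x^4/4 + x^3 - 3*x^2 at the endpoints):
  F(1) − F(−1) = -33/20 − (-97/20) = 16/5.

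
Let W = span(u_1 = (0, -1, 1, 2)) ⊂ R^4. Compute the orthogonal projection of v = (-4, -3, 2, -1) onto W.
proj_W(v) = (0, -1/2, 1/2, 1)

Set up U = [u_1 | ... | u_1] ∈ R^(4×1). The projector onto W = col(U) is P = U (U^T U)^(-1) U^T.
Compute U^T U =
  [6],
and U^T v = (3).
Solve U^T U · c = U^T v for the coefficients: c = (1/2). The projection is proj_W(v) = U c.
Check: (v - proj_W(v)) · u_1 = 0  (should be 0).
Result: proj_W(v) = (0, -1/2, 1/2, 1).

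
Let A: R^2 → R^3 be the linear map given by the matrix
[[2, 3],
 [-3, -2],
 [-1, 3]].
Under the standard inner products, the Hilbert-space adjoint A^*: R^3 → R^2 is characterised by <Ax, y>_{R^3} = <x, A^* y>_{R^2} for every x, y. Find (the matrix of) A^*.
A^* = A^T =
[[2, -3, -1],
 [3, -2, 3]]

For real matrices with standard dot products, the defining identity <Ax, y> = <x, A^* y> gives (Ax)^T y = x^T (A^*) y, i.e. x^T A^T y = x^T (A^*) y. Since this holds for all x, y, we must have A^* = A^T. Therefore
A^* =
[[2, -3, -1],
 [3, -2, 3]].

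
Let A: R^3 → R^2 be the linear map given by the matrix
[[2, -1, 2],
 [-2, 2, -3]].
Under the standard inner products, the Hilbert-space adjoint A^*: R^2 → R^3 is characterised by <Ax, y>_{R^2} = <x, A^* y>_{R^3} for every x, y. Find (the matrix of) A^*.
A^* = A^T =
[[2, -2],
 [-1, 2],
 [2, -3]]

For real matrices with standard dot products, the defining identity <Ax, y> = <x, A^* y> gives (Ax)^T y = x^T (A^*) y, i.e. x^T A^T y = x^T (A^*) y. Since this holds for all x, y, we must have A^* = A^T. Therefore
A^* =
[[2, -2],
 [-1, 2],
 [2, -3]].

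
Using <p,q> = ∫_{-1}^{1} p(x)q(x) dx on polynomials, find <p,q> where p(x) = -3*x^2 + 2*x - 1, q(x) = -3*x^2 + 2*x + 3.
<p,q> = -56/15

Expand the product: p(x)·q(x) = 9*x^4 - 12*x^3 - 2*x^2 + 4*x - 3.
∫_{-1}^{1} of each monomial x^k gives [2/(k+1) if k even, 0 if k odd]. Integrating term-by-term (or equivalently evaluating the antiderivative F(x) = 9*x^5/5 - 3*x^4 - 2*x^3/3 + 2*x^2 - 3*x at the endpoints):
  F(1) − F(−1) = -43/15 − (13/15) = -56/15.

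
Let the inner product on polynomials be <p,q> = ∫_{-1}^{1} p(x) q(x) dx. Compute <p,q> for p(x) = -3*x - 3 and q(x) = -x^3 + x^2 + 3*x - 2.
<p,q> = 26/5

Expand the product: p(x)·q(x) = 3*x^4 - 12*x^2 - 3*x + 6.
∫_{-1}^{1} of each monomial x^k gives [2/(k+1) if k even, 0 if k odd]. Integrating term-by-term (or equivalently evaluating the antiderivative F(x) = 3*x^5/5 - 4*x^3 - 3*x^2/2 + 6*x at the endpoints):
  F(1) − F(−1) = 11/10 − (-41/10) = 26/5.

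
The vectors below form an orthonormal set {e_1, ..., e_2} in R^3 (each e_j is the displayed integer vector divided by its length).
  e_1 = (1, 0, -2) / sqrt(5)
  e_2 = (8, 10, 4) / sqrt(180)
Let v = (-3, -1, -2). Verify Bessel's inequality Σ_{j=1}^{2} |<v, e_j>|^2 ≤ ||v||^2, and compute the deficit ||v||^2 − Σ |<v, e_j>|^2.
Σ |<v, e_j>|^2 = 10; ||v||^2 = 14; deficit = 4

Write each e_j = u_j / sqrt(<u_j, u_j>) where u_j is the displayed integer vector. Then <v, e_j> = <v, u_j> / sqrt(<u_j, u_j>), so |<v, e_j>|^2 = <v, u_j>^2 / <u_j, u_j>.
Coefficients: <v, e_1> = 1/sqrt(5), <v, e_2> = -42/sqrt(180).
Square and sum: Σ |<v, e_j>|^2 = 10.
Compute ||v||^2 = v·v = 14.
Deficit = 14 − 10 = 4 ≥ 0, confirming Bessel's inequality. (The deficit equals ||v − Σ <v,e_j> e_j||^2, the squared distance from v to span{e_j}.)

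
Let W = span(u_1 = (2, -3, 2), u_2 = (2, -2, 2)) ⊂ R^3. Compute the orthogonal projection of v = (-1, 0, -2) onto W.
proj_W(v) = (-3/2, 0, -3/2)

Set up U = [u_1 | ... | u_2] ∈ R^(3×2). The projector onto W = col(U) is P = U (U^T U)^(-1) U^T.
Compute U^T U =
  [17, 14]
  [14, 12],
and U^T v = (-6, -6).
Solve U^T U · c = U^T v for the coefficients: c = (3/2, -9/4). The projection is proj_W(v) = U c.
Check: (v - proj_W(v)) · u_1 = 0  (should be 0).
Check: (v - proj_W(v)) · u_2 = 0  (should be 0).
Result: proj_W(v) = (-3/2, 0, -3/2).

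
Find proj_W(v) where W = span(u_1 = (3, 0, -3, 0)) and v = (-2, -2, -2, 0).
proj_W(v) = (0, 0, 0, 0)

Set up U = [u_1 | ... | u_1] ∈ R^(4×1). The projector onto W = col(U) is P = U (U^T U)^(-1) U^T.
Compute U^T U =
  [18],
and U^T v = (0).
Solve U^T U · c = U^T v for the coefficients: c = (0). The projection is proj_W(v) = U c.
Check: (v - proj_W(v)) · u_1 = 0  (should be 0).
Result: proj_W(v) = (0, 0, 0, 0).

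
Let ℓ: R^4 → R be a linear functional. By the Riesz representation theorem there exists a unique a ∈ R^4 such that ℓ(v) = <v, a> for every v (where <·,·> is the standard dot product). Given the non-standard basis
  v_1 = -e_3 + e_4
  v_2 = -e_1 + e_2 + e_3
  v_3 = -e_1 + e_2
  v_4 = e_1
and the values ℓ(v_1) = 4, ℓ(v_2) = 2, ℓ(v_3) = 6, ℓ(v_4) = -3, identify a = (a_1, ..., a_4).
a = (-3, 3, -4, 0)

Write a = (a_1, ..., a_4) in the standard basis. For each basis vector v_i, ℓ(v_i) = <v_i, a> is a linear equation in the a_j's. Collect the n equations into a matrix system V a = ℓ, where row i of V is v_i (expressed in the standard basis). Since V is invertible (lower-triangular with 1s on the diagonal, up to permutation), solve by back-substitution:
  V =
[[0, 0, -1, 1],
 [-1, 1, 1, 0],
 [-1, 1, 0, 0],
 [1, 0, 0, 0]]
  V a = (4, 2, 6, -3)
Solving gives a = (-3, 3, -4, 0).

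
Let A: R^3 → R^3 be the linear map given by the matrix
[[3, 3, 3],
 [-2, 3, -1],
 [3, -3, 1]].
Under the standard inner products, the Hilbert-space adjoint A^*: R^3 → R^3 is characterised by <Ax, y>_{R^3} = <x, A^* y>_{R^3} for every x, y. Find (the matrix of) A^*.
A^* = A^T =
[[3, -2, 3],
 [3, 3, -3],
 [3, -1, 1]]

For real matrices with standard dot products, the defining identity <Ax, y> = <x, A^* y> gives (Ax)^T y = x^T (A^*) y, i.e. x^T A^T y = x^T (A^*) y. Since this holds for all x, y, we must have A^* = A^T. Therefore
A^* =
[[3, -2, 3],
 [3, 3, -3],
 [3, -1, 1]].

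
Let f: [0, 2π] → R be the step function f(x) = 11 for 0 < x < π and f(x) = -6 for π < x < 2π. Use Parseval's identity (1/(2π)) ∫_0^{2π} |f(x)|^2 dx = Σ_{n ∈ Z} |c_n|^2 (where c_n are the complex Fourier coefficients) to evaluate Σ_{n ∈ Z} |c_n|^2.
Σ |c_n|^2 = 157/2

Parseval equates the L^2 energy of f (normalised by 1/(2π)) with the ℓ^2 sum of its Fourier coefficients: (1/(2π)) ∫_0^{2π} |f|^2 = Σ |c_n|^2.
Compute the left side: (1/(2π)) [∫_0^π 11^2 dx + ∫_π^{2π} (-6)^2 dx] = (1/(2π)) · (121π + 36π) = (121 + 36)/2 = 157/2.
So Σ_{n ∈ Z} |c_n|^2 = 157/2.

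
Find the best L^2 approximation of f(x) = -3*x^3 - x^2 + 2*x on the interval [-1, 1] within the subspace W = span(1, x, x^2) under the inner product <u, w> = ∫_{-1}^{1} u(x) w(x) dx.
g(x) = -x^2 + x/5

The best approximation g ∈ W is the orthogonal projection of f onto W. Writing g = a_0 + a_1 x + a_2 x^2, the coefficients solve the normal equations G · a = b where
  G_{ij} = <φ_i, φ_j> and b_i = <f, φ_i>, with φ_0 = 1, φ_1 = x, φ_2 = x^2.
G =
  [2, 0, 2/3]
  [0, 2/3, 0]
  [2/3, 0, 2/5],
b = (-2/3, 2/15, -2/5).
Solving gives a_0 = 0, a_1 = 1/5, a_2 = -1, so
  g(x) = -x^2 + x/5.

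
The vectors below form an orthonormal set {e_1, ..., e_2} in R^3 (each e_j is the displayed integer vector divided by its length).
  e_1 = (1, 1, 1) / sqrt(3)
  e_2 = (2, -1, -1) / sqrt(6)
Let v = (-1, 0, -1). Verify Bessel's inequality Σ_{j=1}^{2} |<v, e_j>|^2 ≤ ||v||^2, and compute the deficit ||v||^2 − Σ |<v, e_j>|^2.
Σ |<v, e_j>|^2 = 3/2; ||v||^2 = 2; deficit = 1/2

Write each e_j = u_j / sqrt(<u_j, u_j>) where u_j is the displayed integer vector. Then <v, e_j> = <v, u_j> / sqrt(<u_j, u_j>), so |<v, e_j>|^2 = <v, u_j>^2 / <u_j, u_j>.
Coefficients: <v, e_1> = -2/sqrt(3), <v, e_2> = -1/sqrt(6).
Square and sum: Σ |<v, e_j>|^2 = 3/2.
Compute ||v||^2 = v·v = 2.
Deficit = 2 − 3/2 = 1/2 ≥ 0, confirming Bessel's inequality. (The deficit equals ||v − Σ <v,e_j> e_j||^2, the squared distance from v to span{e_j}.)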